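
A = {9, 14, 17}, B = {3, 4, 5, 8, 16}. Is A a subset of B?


A ⊆ B means every element of A is in B.
Elements in A not in B: {9, 14, 17}
So A ⊄ B.

No, A ⊄ B


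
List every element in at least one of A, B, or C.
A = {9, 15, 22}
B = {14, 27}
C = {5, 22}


A ∪ B = {9, 14, 15, 22, 27}
(A ∪ B) ∪ C = {5, 9, 14, 15, 22, 27}

A ∪ B ∪ C = {5, 9, 14, 15, 22, 27}


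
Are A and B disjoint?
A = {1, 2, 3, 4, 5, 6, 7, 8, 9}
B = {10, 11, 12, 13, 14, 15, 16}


Disjoint means A ∩ B = ∅.
A ∩ B = ∅
A ∩ B = ∅, so A and B are disjoint.

Yes, A and B are disjoint


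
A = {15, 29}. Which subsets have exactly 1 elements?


|A| = 2, so A has C(2,1) = 2 subsets of size 1.
Enumerate by choosing 1 elements from A at a time:
{15}, {29}

1-element subsets (2 total): {15}, {29}


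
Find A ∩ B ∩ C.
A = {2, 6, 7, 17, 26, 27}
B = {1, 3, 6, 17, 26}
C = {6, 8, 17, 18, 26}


A ∩ B = {6, 17, 26}
(A ∩ B) ∩ C = {6, 17, 26}

A ∩ B ∩ C = {6, 17, 26}


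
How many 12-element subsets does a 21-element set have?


C(n,k) = n! / (k!(n-k)!)
C(21,12) = 21! / (12!9!)
= 293930

C(21,12) = 293930


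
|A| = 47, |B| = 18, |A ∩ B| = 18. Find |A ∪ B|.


|A ∪ B| = |A| + |B| - |A ∩ B|
= 47 + 18 - 18
= 47

|A ∪ B| = 47


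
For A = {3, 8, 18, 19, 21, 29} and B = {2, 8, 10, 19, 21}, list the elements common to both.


A ∩ B = elements in both A and B
A = {3, 8, 18, 19, 21, 29}
B = {2, 8, 10, 19, 21}
A ∩ B = {8, 19, 21}

A ∩ B = {8, 19, 21}


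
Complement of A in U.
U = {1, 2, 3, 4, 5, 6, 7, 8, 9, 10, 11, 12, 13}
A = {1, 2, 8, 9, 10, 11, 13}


Aᶜ = U \ A = elements in U but not in A
U = {1, 2, 3, 4, 5, 6, 7, 8, 9, 10, 11, 12, 13}
A = {1, 2, 8, 9, 10, 11, 13}
Aᶜ = {3, 4, 5, 6, 7, 12}

Aᶜ = {3, 4, 5, 6, 7, 12}


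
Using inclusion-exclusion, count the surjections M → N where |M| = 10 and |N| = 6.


n = |M| = 10, k = |N| = 6. Surjections via inclusion-exclusion:
S(n,k) = Σ(-1)^i × C(k,i) × (k-i)^n, i=0 to k
i=0: (-1)^0×C(6,0)×6^10 = 60466176
i=1: (-1)^1×C(6,1)×5^10 = -58593750
i=2: (-1)^2×C(6,2)×4^10 = 15728640
i=3: (-1)^3×C(6,3)×3^10 = -1180980
i=4: (-1)^4×C(6,4)×2^10 = 15360
i=5: (-1)^5×C(6,5)×1^10 = -6
i=6: (-1)^6×C(6,6)×0^10 = 0
Total = 16435440

Number of surjections = 16435440


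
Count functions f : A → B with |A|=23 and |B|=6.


Each of |A| = 23 inputs maps to any of |B| = 6 outputs.
# functions = |B|^|A| = 6^23
= 789730223053602816

Number of functions = 789730223053602816


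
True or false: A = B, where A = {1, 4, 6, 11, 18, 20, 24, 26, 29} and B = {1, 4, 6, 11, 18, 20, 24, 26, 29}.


Two sets are equal iff they have exactly the same elements.
A = {1, 4, 6, 11, 18, 20, 24, 26, 29}
B = {1, 4, 6, 11, 18, 20, 24, 26, 29}
Same elements → A = B

Yes, A = B


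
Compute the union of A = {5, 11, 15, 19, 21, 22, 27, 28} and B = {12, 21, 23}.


A ∪ B = all elements in A or B (or both)
A = {5, 11, 15, 19, 21, 22, 27, 28}
B = {12, 21, 23}
A ∪ B = {5, 11, 12, 15, 19, 21, 22, 23, 27, 28}

A ∪ B = {5, 11, 12, 15, 19, 21, 22, 23, 27, 28}


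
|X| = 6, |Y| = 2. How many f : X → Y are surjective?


n = |X| = 6, k = |Y| = 2. Surjections via inclusion-exclusion:
S(n,k) = Σ(-1)^i × C(k,i) × (k-i)^n, i=0 to k
i=0: (-1)^0×C(2,0)×2^6 = 64
i=1: (-1)^1×C(2,1)×1^6 = -2
i=2: (-1)^2×C(2,2)×0^6 = 0
Total = 62

Number of surjections = 62


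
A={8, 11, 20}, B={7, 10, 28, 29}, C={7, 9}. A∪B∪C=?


A ∪ B = {7, 8, 10, 11, 20, 28, 29}
(A ∪ B) ∪ C = {7, 8, 9, 10, 11, 20, 28, 29}

A ∪ B ∪ C = {7, 8, 9, 10, 11, 20, 28, 29}


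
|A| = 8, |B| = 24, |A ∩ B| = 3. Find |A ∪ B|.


|A ∪ B| = |A| + |B| - |A ∩ B|
= 8 + 24 - 3
= 29

|A ∪ B| = 29


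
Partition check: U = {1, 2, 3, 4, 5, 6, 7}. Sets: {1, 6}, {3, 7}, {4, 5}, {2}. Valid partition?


A partition requires: (1) non-empty parts, (2) pairwise disjoint, (3) union = U
Parts: {1, 6}, {3, 7}, {4, 5}, {2}
Union of parts: {1, 2, 3, 4, 5, 6, 7}
U = {1, 2, 3, 4, 5, 6, 7}
All non-empty? True
Pairwise disjoint? True
Covers U? True

Yes, valid partition


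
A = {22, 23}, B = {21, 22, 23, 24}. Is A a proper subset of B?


A ⊂ B requires: A ⊆ B AND A ≠ B.
A ⊆ B? Yes
A = B? No
A ⊂ B: Yes (A is a proper subset of B)

Yes, A ⊂ B


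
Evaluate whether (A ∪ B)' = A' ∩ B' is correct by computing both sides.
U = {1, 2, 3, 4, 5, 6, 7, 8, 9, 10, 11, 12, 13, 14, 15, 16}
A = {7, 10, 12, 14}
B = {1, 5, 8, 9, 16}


LHS: A ∪ B = {1, 5, 7, 8, 9, 10, 12, 14, 16}
(A ∪ B)' = U \ (A ∪ B) = {2, 3, 4, 6, 11, 13, 15}
A' = {1, 2, 3, 4, 5, 6, 8, 9, 11, 13, 15, 16}, B' = {2, 3, 4, 6, 7, 10, 11, 12, 13, 14, 15}
Claimed RHS: A' ∩ B' = {2, 3, 4, 6, 11, 13, 15}
Identity is VALID: LHS = RHS = {2, 3, 4, 6, 11, 13, 15} ✓

Identity is valid. (A ∪ B)' = A' ∩ B' = {2, 3, 4, 6, 11, 13, 15}


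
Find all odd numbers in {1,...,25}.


Checking each candidate:
Condition: odd numbers in {1,...,25}
Result = {1, 3, 5, 7, 9, 11, 13, 15, 17, 19, 21, 23, 25}

{1, 3, 5, 7, 9, 11, 13, 15, 17, 19, 21, 23, 25}


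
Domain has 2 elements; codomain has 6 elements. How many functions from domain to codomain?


Each of |A| = 2 inputs maps to any of |B| = 6 outputs.
# functions = |B|^|A| = 6^2
= 36

Number of functions = 36


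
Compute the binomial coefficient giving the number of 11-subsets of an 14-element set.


C(n,k) = n! / (k!(n-k)!)
C(14,11) = 14! / (11!3!)
= 364

C(14,11) = 364


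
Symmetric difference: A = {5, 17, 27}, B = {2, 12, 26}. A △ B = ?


A △ B = (A \ B) ∪ (B \ A) = elements in exactly one of A or B
A \ B = {5, 17, 27}
B \ A = {2, 12, 26}
A △ B = {2, 5, 12, 17, 26, 27}

A △ B = {2, 5, 12, 17, 26, 27}


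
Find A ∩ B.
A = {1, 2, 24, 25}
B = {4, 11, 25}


A ∩ B = elements in both A and B
A = {1, 2, 24, 25}
B = {4, 11, 25}
A ∩ B = {25}

A ∩ B = {25}


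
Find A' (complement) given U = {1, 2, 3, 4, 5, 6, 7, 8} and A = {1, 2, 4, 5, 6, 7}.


Aᶜ = U \ A = elements in U but not in A
U = {1, 2, 3, 4, 5, 6, 7, 8}
A = {1, 2, 4, 5, 6, 7}
Aᶜ = {3, 8}

Aᶜ = {3, 8}


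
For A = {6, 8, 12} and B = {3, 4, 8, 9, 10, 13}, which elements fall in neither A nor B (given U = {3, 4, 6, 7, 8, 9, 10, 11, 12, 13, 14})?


A = {6, 8, 12}
B = {3, 4, 8, 9, 10, 13}
Region: in neither A nor B (given U = {3, 4, 6, 7, 8, 9, 10, 11, 12, 13, 14})
Elements: {7, 11, 14}

Elements in neither A nor B (given U = {3, 4, 6, 7, 8, 9, 10, 11, 12, 13, 14}): {7, 11, 14}


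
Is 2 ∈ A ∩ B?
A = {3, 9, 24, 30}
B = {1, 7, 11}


A = {3, 9, 24, 30}, B = {1, 7, 11}
A ∩ B = elements in both A and B
A ∩ B = ∅
Checking if 2 ∈ A ∩ B
2 is not in A ∩ B → False

2 ∉ A ∩ B


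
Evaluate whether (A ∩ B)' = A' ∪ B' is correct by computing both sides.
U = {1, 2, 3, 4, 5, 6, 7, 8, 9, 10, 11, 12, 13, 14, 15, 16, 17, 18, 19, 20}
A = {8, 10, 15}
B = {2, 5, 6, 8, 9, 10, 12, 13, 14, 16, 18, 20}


LHS: A ∩ B = {8, 10}
(A ∩ B)' = U \ (A ∩ B) = {1, 2, 3, 4, 5, 6, 7, 9, 11, 12, 13, 14, 15, 16, 17, 18, 19, 20}
A' = {1, 2, 3, 4, 5, 6, 7, 9, 11, 12, 13, 14, 16, 17, 18, 19, 20}, B' = {1, 3, 4, 7, 11, 15, 17, 19}
Claimed RHS: A' ∪ B' = {1, 2, 3, 4, 5, 6, 7, 9, 11, 12, 13, 14, 15, 16, 17, 18, 19, 20}
Identity is VALID: LHS = RHS = {1, 2, 3, 4, 5, 6, 7, 9, 11, 12, 13, 14, 15, 16, 17, 18, 19, 20} ✓

Identity is valid. (A ∩ B)' = A' ∪ B' = {1, 2, 3, 4, 5, 6, 7, 9, 11, 12, 13, 14, 15, 16, 17, 18, 19, 20}


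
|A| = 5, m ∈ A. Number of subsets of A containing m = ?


Subsets of A containing m correspond to subsets of A \ {m}, which has 4 elements.
Count = 2^(n-1) = 2^4
= 16

Number of subsets containing m = 16


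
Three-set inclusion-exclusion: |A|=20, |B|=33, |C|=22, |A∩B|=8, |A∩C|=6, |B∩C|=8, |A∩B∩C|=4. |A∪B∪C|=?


|A∪B∪C| = |A|+|B|+|C| - |A∩B|-|A∩C|-|B∩C| + |A∩B∩C|
= 20+33+22 - 8-6-8 + 4
= 75 - 22 + 4
= 57

|A ∪ B ∪ C| = 57


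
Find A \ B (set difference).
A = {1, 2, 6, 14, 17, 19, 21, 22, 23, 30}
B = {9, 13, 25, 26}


A \ B = elements in A but not in B
A = {1, 2, 6, 14, 17, 19, 21, 22, 23, 30}
B = {9, 13, 25, 26}
Remove from A any elements in B
A \ B = {1, 2, 6, 14, 17, 19, 21, 22, 23, 30}

A \ B = {1, 2, 6, 14, 17, 19, 21, 22, 23, 30}


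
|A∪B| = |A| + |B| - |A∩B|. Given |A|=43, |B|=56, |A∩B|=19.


|A ∪ B| = |A| + |B| - |A ∩ B|
= 43 + 56 - 19
= 80

|A ∪ B| = 80


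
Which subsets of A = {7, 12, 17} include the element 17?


A subset of A contains 17 iff the remaining 2 elements form any subset of A \ {17}.
Count: 2^(n-1) = 2^2 = 4
Subsets containing 17: {17}, {7, 17}, {12, 17}, {7, 12, 17}

Subsets containing 17 (4 total): {17}, {7, 17}, {12, 17}, {7, 12, 17}


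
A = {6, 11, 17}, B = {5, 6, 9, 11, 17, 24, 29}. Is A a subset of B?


A ⊆ B means every element of A is in B.
All elements of A are in B.
So A ⊆ B.

Yes, A ⊆ B


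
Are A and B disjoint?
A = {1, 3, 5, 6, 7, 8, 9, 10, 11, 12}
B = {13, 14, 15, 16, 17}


Disjoint means A ∩ B = ∅.
A ∩ B = ∅
A ∩ B = ∅, so A and B are disjoint.

Yes, A and B are disjoint


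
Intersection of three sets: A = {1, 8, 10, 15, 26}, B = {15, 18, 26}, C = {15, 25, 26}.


A ∩ B = {15, 26}
(A ∩ B) ∩ C = {15, 26}

A ∩ B ∩ C = {15, 26}


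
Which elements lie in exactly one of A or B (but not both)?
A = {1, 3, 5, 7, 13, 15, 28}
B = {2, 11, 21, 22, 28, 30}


A △ B = (A \ B) ∪ (B \ A) = elements in exactly one of A or B
A \ B = {1, 3, 5, 7, 13, 15}
B \ A = {2, 11, 21, 22, 30}
A △ B = {1, 2, 3, 5, 7, 11, 13, 15, 21, 22, 30}

A △ B = {1, 2, 3, 5, 7, 11, 13, 15, 21, 22, 30}


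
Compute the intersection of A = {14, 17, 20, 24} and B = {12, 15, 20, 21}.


A ∩ B = elements in both A and B
A = {14, 17, 20, 24}
B = {12, 15, 20, 21}
A ∩ B = {20}

A ∩ B = {20}


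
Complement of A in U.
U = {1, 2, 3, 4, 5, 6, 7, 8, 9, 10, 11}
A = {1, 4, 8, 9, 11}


Aᶜ = U \ A = elements in U but not in A
U = {1, 2, 3, 4, 5, 6, 7, 8, 9, 10, 11}
A = {1, 4, 8, 9, 11}
Aᶜ = {2, 3, 5, 6, 7, 10}

Aᶜ = {2, 3, 5, 6, 7, 10}


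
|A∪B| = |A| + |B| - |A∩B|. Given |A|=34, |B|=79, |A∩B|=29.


|A ∪ B| = |A| + |B| - |A ∩ B|
= 34 + 79 - 29
= 84

|A ∪ B| = 84


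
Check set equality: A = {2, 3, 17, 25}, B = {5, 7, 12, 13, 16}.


Two sets are equal iff they have exactly the same elements.
A = {2, 3, 17, 25}
B = {5, 7, 12, 13, 16}
Differences: {2, 3, 5, 7, 12, 13, 16, 17, 25}
A ≠ B

No, A ≠ B


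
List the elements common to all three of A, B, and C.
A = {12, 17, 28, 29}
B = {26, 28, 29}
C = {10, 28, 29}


A ∩ B = {28, 29}
(A ∩ B) ∩ C = {28, 29}

A ∩ B ∩ C = {28, 29}


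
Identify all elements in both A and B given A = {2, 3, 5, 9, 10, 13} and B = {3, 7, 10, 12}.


A = {2, 3, 5, 9, 10, 13}
B = {3, 7, 10, 12}
Region: in both A and B
Elements: {3, 10}

Elements in both A and B: {3, 10}


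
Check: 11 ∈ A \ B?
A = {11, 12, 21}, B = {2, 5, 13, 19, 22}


A = {11, 12, 21}, B = {2, 5, 13, 19, 22}
A \ B = elements in A but not in B
A \ B = {11, 12, 21}
Checking if 11 ∈ A \ B
11 is in A \ B → True

11 ∈ A \ B


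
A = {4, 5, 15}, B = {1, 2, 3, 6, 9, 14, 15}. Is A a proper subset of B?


A ⊂ B requires: A ⊆ B AND A ≠ B.
A ⊆ B? No
A ⊄ B, so A is not a proper subset.

No, A is not a proper subset of B


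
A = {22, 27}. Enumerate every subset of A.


|A| = 2, so |P(A)| = 2^2 = 4
Enumerate subsets by cardinality (0 to 2):
∅, {22}, {27}, {22, 27}

P(A) has 4 subsets: ∅, {22}, {27}, {22, 27}


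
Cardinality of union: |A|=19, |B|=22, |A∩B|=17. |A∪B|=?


|A ∪ B| = |A| + |B| - |A ∩ B|
= 19 + 22 - 17
= 24

|A ∪ B| = 24


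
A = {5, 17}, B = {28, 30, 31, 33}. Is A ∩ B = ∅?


Disjoint means A ∩ B = ∅.
A ∩ B = ∅
A ∩ B = ∅, so A and B are disjoint.

Yes, A and B are disjoint


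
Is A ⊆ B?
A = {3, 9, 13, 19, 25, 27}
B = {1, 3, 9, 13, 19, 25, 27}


A ⊆ B means every element of A is in B.
All elements of A are in B.
So A ⊆ B.

Yes, A ⊆ B


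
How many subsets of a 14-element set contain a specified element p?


Subsets of A containing p correspond to subsets of A \ {p}, which has 13 elements.
Count = 2^(n-1) = 2^13
= 8192

Number of subsets containing p = 8192


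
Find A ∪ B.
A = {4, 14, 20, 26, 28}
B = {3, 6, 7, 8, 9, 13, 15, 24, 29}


A ∪ B = all elements in A or B (or both)
A = {4, 14, 20, 26, 28}
B = {3, 6, 7, 8, 9, 13, 15, 24, 29}
A ∪ B = {3, 4, 6, 7, 8, 9, 13, 14, 15, 20, 24, 26, 28, 29}

A ∪ B = {3, 4, 6, 7, 8, 9, 13, 14, 15, 20, 24, 26, 28, 29}


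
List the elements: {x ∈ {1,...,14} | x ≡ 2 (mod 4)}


Checking each candidate:
Condition: x in {1,...,14} with x ≡ 2 (mod 4)
Result = {2, 6, 10, 14}

{2, 6, 10, 14}


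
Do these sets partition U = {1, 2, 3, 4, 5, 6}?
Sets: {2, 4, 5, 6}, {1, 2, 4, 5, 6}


A partition requires: (1) non-empty parts, (2) pairwise disjoint, (3) union = U
Parts: {2, 4, 5, 6}, {1, 2, 4, 5, 6}
Union of parts: {1, 2, 4, 5, 6}
U = {1, 2, 3, 4, 5, 6}
All non-empty? True
Pairwise disjoint? False
Covers U? False

No, not a valid partition


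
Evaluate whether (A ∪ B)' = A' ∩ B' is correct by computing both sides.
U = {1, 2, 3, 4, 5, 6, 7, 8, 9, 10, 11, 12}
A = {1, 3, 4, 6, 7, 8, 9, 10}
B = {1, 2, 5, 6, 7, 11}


LHS: A ∪ B = {1, 2, 3, 4, 5, 6, 7, 8, 9, 10, 11}
(A ∪ B)' = U \ (A ∪ B) = {12}
A' = {2, 5, 11, 12}, B' = {3, 4, 8, 9, 10, 12}
Claimed RHS: A' ∩ B' = {12}
Identity is VALID: LHS = RHS = {12} ✓

Identity is valid. (A ∪ B)' = A' ∩ B' = {12}


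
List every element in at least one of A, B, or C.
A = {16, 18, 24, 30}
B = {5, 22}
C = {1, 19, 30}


A ∪ B = {5, 16, 18, 22, 24, 30}
(A ∪ B) ∪ C = {1, 5, 16, 18, 19, 22, 24, 30}

A ∪ B ∪ C = {1, 5, 16, 18, 19, 22, 24, 30}


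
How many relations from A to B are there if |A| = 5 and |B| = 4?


A relation from A to B is any subset of A × B.
|A × B| = 5 × 4 = 20
# relations = 2^|A × B| = 2^20 = 1048576

Number of relations = 1048576


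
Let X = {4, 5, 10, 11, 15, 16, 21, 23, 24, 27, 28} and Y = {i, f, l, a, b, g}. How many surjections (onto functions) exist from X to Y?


n = |X| = 11, k = |Y| = 6. Surjections via inclusion-exclusion:
S(n,k) = Σ(-1)^i × C(k,i) × (k-i)^n, i=0 to k
i=0: (-1)^0×C(6,0)×6^11 = 362797056
i=1: (-1)^1×C(6,1)×5^11 = -292968750
i=2: (-1)^2×C(6,2)×4^11 = 62914560
i=3: (-1)^3×C(6,3)×3^11 = -3542940
i=4: (-1)^4×C(6,4)×2^11 = 30720
i=5: (-1)^5×C(6,5)×1^11 = -6
i=6: (-1)^6×C(6,6)×0^11 = 0
Total = 129230640

Number of surjections = 129230640


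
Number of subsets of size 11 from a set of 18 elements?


C(n,k) = n! / (k!(n-k)!)
C(18,11) = 18! / (11!7!)
= 31824

C(18,11) = 31824


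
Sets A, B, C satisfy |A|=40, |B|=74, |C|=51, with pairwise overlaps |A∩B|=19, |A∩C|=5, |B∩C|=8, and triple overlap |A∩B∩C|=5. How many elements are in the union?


|A∪B∪C| = |A|+|B|+|C| - |A∩B|-|A∩C|-|B∩C| + |A∩B∩C|
= 40+74+51 - 19-5-8 + 5
= 165 - 32 + 5
= 138

|A ∪ B ∪ C| = 138


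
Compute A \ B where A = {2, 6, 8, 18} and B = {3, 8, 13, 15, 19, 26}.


A \ B = elements in A but not in B
A = {2, 6, 8, 18}
B = {3, 8, 13, 15, 19, 26}
Remove from A any elements in B
A \ B = {2, 6, 18}

A \ B = {2, 6, 18}


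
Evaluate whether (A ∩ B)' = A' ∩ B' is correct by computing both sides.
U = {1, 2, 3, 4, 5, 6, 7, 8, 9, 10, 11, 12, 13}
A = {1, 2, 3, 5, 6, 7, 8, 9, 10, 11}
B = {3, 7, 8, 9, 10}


LHS: A ∩ B = {3, 7, 8, 9, 10}
(A ∩ B)' = U \ (A ∩ B) = {1, 2, 4, 5, 6, 11, 12, 13}
A' = {4, 12, 13}, B' = {1, 2, 4, 5, 6, 11, 12, 13}
Claimed RHS: A' ∩ B' = {4, 12, 13}
Identity is INVALID: LHS = {1, 2, 4, 5, 6, 11, 12, 13} but the RHS claimed here equals {4, 12, 13}. The correct form is (A ∩ B)' = A' ∪ B'.

Identity is invalid: (A ∩ B)' = {1, 2, 4, 5, 6, 11, 12, 13} but A' ∩ B' = {4, 12, 13}. The correct De Morgan law is (A ∩ B)' = A' ∪ B'.


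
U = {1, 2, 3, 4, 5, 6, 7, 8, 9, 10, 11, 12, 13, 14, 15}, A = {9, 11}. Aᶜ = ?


Aᶜ = U \ A = elements in U but not in A
U = {1, 2, 3, 4, 5, 6, 7, 8, 9, 10, 11, 12, 13, 14, 15}
A = {9, 11}
Aᶜ = {1, 2, 3, 4, 5, 6, 7, 8, 10, 12, 13, 14, 15}

Aᶜ = {1, 2, 3, 4, 5, 6, 7, 8, 10, 12, 13, 14, 15}


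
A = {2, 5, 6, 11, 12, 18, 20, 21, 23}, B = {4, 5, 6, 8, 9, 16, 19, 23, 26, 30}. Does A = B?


Two sets are equal iff they have exactly the same elements.
A = {2, 5, 6, 11, 12, 18, 20, 21, 23}
B = {4, 5, 6, 8, 9, 16, 19, 23, 26, 30}
Differences: {2, 4, 8, 9, 11, 12, 16, 18, 19, 20, 21, 26, 30}
A ≠ B

No, A ≠ B


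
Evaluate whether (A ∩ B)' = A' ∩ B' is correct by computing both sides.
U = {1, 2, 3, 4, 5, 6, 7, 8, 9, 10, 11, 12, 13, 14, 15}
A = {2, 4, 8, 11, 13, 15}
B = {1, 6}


LHS: A ∩ B = ∅
(A ∩ B)' = U \ (A ∩ B) = {1, 2, 3, 4, 5, 6, 7, 8, 9, 10, 11, 12, 13, 14, 15}
A' = {1, 3, 5, 6, 7, 9, 10, 12, 14}, B' = {2, 3, 4, 5, 7, 8, 9, 10, 11, 12, 13, 14, 15}
Claimed RHS: A' ∩ B' = {3, 5, 7, 9, 10, 12, 14}
Identity is INVALID: LHS = {1, 2, 3, 4, 5, 6, 7, 8, 9, 10, 11, 12, 13, 14, 15} but the RHS claimed here equals {3, 5, 7, 9, 10, 12, 14}. The correct form is (A ∩ B)' = A' ∪ B'.

Identity is invalid: (A ∩ B)' = {1, 2, 3, 4, 5, 6, 7, 8, 9, 10, 11, 12, 13, 14, 15} but A' ∩ B' = {3, 5, 7, 9, 10, 12, 14}. The correct De Morgan law is (A ∩ B)' = A' ∪ B'.


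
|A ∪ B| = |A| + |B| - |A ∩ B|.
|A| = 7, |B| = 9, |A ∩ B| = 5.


|A ∪ B| = |A| + |B| - |A ∩ B|
= 7 + 9 - 5
= 11

|A ∪ B| = 11


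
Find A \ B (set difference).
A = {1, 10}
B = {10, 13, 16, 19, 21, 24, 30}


A \ B = elements in A but not in B
A = {1, 10}
B = {10, 13, 16, 19, 21, 24, 30}
Remove from A any elements in B
A \ B = {1}

A \ B = {1}


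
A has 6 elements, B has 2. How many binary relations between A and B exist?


A relation from A to B is any subset of A × B.
|A × B| = 6 × 2 = 12
# relations = 2^|A × B| = 2^12 = 4096

Number of relations = 4096


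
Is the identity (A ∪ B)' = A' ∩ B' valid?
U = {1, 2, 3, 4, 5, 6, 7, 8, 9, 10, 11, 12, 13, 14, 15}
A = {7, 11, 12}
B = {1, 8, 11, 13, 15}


LHS: A ∪ B = {1, 7, 8, 11, 12, 13, 15}
(A ∪ B)' = U \ (A ∪ B) = {2, 3, 4, 5, 6, 9, 10, 14}
A' = {1, 2, 3, 4, 5, 6, 8, 9, 10, 13, 14, 15}, B' = {2, 3, 4, 5, 6, 7, 9, 10, 12, 14}
Claimed RHS: A' ∩ B' = {2, 3, 4, 5, 6, 9, 10, 14}
Identity is VALID: LHS = RHS = {2, 3, 4, 5, 6, 9, 10, 14} ✓

Identity is valid. (A ∪ B)' = A' ∩ B' = {2, 3, 4, 5, 6, 9, 10, 14}


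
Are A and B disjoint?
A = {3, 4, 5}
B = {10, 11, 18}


Disjoint means A ∩ B = ∅.
A ∩ B = ∅
A ∩ B = ∅, so A and B are disjoint.

Yes, A and B are disjoint


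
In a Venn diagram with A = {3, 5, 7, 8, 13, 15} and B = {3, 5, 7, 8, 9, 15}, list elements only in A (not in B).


A = {3, 5, 7, 8, 13, 15}
B = {3, 5, 7, 8, 9, 15}
Region: only in A (not in B)
Elements: {13}

Elements only in A (not in B): {13}


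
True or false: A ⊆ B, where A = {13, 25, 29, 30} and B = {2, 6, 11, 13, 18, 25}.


A ⊆ B means every element of A is in B.
Elements in A not in B: {29, 30}
So A ⊄ B.

No, A ⊄ B


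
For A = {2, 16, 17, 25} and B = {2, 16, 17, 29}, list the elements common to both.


A ∩ B = elements in both A and B
A = {2, 16, 17, 25}
B = {2, 16, 17, 29}
A ∩ B = {2, 16, 17}

A ∩ B = {2, 16, 17}


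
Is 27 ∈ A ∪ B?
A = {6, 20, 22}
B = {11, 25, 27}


A = {6, 20, 22}, B = {11, 25, 27}
A ∪ B = all elements in A or B
A ∪ B = {6, 11, 20, 22, 25, 27}
Checking if 27 ∈ A ∪ B
27 is in A ∪ B → True

27 ∈ A ∪ B


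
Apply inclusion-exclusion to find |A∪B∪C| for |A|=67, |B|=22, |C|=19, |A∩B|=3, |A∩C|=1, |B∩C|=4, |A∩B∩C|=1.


|A∪B∪C| = |A|+|B|+|C| - |A∩B|-|A∩C|-|B∩C| + |A∩B∩C|
= 67+22+19 - 3-1-4 + 1
= 108 - 8 + 1
= 101

|A ∪ B ∪ C| = 101


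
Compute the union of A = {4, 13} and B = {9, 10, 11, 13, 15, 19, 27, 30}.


A ∪ B = all elements in A or B (or both)
A = {4, 13}
B = {9, 10, 11, 13, 15, 19, 27, 30}
A ∪ B = {4, 9, 10, 11, 13, 15, 19, 27, 30}

A ∪ B = {4, 9, 10, 11, 13, 15, 19, 27, 30}


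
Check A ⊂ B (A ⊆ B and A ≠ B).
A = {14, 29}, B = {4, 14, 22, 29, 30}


A ⊂ B requires: A ⊆ B AND A ≠ B.
A ⊆ B? Yes
A = B? No
A ⊂ B: Yes (A is a proper subset of B)

Yes, A ⊂ B


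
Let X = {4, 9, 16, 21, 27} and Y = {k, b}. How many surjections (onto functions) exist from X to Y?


n = |X| = 5, k = |Y| = 2. Surjections via inclusion-exclusion:
S(n,k) = Σ(-1)^i × C(k,i) × (k-i)^n, i=0 to k
i=0: (-1)^0×C(2,0)×2^5 = 32
i=1: (-1)^1×C(2,1)×1^5 = -2
i=2: (-1)^2×C(2,2)×0^5 = 0
Total = 30

Number of surjections = 30


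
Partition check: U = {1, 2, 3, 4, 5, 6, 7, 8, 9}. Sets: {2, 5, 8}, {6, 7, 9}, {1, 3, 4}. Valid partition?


A partition requires: (1) non-empty parts, (2) pairwise disjoint, (3) union = U
Parts: {2, 5, 8}, {6, 7, 9}, {1, 3, 4}
Union of parts: {1, 2, 3, 4, 5, 6, 7, 8, 9}
U = {1, 2, 3, 4, 5, 6, 7, 8, 9}
All non-empty? True
Pairwise disjoint? True
Covers U? True

Yes, valid partition


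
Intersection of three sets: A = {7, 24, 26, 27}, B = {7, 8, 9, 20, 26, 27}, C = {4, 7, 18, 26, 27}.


A ∩ B = {7, 26, 27}
(A ∩ B) ∩ C = {7, 26, 27}

A ∩ B ∩ C = {7, 26, 27}


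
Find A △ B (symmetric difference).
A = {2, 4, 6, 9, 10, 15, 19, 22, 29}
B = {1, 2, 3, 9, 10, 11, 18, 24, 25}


A △ B = (A \ B) ∪ (B \ A) = elements in exactly one of A or B
A \ B = {4, 6, 15, 19, 22, 29}
B \ A = {1, 3, 11, 18, 24, 25}
A △ B = {1, 3, 4, 6, 11, 15, 18, 19, 22, 24, 25, 29}

A △ B = {1, 3, 4, 6, 11, 15, 18, 19, 22, 24, 25, 29}


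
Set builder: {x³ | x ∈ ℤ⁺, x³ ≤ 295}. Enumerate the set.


Checking each candidate:
Condition: positive perfect cubes ≤ 295
Result = {1, 8, 27, 64, 125, 216}

{1, 8, 27, 64, 125, 216}


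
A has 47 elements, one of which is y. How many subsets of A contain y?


Subsets of A containing y correspond to subsets of A \ {y}, which has 46 elements.
Count = 2^(n-1) = 2^46
= 70368744177664

Number of subsets containing y = 70368744177664


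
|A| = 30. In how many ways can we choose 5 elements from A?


C(n,k) = n! / (k!(n-k)!)
C(30,5) = 30! / (5!25!)
= 142506

C(30,5) = 142506


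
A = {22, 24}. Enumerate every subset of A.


|A| = 2, so |P(A)| = 2^2 = 4
Enumerate subsets by cardinality (0 to 2):
∅, {22}, {24}, {22, 24}

P(A) has 4 subsets: ∅, {22}, {24}, {22, 24}


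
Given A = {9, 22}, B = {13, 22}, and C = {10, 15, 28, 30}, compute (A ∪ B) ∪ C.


A ∪ B = {9, 13, 22}
(A ∪ B) ∪ C = {9, 10, 13, 15, 22, 28, 30}

A ∪ B ∪ C = {9, 10, 13, 15, 22, 28, 30}


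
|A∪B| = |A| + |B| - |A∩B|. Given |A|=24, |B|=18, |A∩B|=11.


|A ∪ B| = |A| + |B| - |A ∩ B|
= 24 + 18 - 11
= 31

|A ∪ B| = 31


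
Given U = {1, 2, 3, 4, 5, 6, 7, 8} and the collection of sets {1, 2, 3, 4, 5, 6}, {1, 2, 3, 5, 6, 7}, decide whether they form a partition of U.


A partition requires: (1) non-empty parts, (2) pairwise disjoint, (3) union = U
Parts: {1, 2, 3, 4, 5, 6}, {1, 2, 3, 5, 6, 7}
Union of parts: {1, 2, 3, 4, 5, 6, 7}
U = {1, 2, 3, 4, 5, 6, 7, 8}
All non-empty? True
Pairwise disjoint? False
Covers U? False

No, not a valid partition


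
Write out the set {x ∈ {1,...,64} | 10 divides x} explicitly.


Checking each candidate:
Condition: multiples of 10 in {1,...,64}
Result = {10, 20, 30, 40, 50, 60}

{10, 20, 30, 40, 50, 60}


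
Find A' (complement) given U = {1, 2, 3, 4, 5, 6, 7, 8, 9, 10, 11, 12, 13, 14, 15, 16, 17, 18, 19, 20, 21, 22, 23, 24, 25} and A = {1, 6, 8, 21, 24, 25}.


Aᶜ = U \ A = elements in U but not in A
U = {1, 2, 3, 4, 5, 6, 7, 8, 9, 10, 11, 12, 13, 14, 15, 16, 17, 18, 19, 20, 21, 22, 23, 24, 25}
A = {1, 6, 8, 21, 24, 25}
Aᶜ = {2, 3, 4, 5, 7, 9, 10, 11, 12, 13, 14, 15, 16, 17, 18, 19, 20, 22, 23}

Aᶜ = {2, 3, 4, 5, 7, 9, 10, 11, 12, 13, 14, 15, 16, 17, 18, 19, 20, 22, 23}


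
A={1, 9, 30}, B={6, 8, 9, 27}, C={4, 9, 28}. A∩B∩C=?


A ∩ B = {9}
(A ∩ B) ∩ C = {9}

A ∩ B ∩ C = {9}


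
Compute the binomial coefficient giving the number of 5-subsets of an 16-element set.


C(n,k) = n! / (k!(n-k)!)
C(16,5) = 16! / (5!11!)
= 4368

C(16,5) = 4368


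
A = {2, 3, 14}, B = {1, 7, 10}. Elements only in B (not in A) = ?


A = {2, 3, 14}
B = {1, 7, 10}
Region: only in B (not in A)
Elements: {1, 7, 10}

Elements only in B (not in A): {1, 7, 10}


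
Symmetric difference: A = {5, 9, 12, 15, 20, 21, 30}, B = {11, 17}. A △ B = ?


A △ B = (A \ B) ∪ (B \ A) = elements in exactly one of A or B
A \ B = {5, 9, 12, 15, 20, 21, 30}
B \ A = {11, 17}
A △ B = {5, 9, 11, 12, 15, 17, 20, 21, 30}

A △ B = {5, 9, 11, 12, 15, 17, 20, 21, 30}


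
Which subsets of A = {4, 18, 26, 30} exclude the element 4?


A subset of A that omits 4 is a subset of A \ {4}, so there are 2^(n-1) = 2^3 = 8 of them.
Subsets excluding 4: ∅, {18}, {26}, {30}, {18, 26}, {18, 30}, {26, 30}, {18, 26, 30}

Subsets excluding 4 (8 total): ∅, {18}, {26}, {30}, {18, 26}, {18, 30}, {26, 30}, {18, 26, 30}


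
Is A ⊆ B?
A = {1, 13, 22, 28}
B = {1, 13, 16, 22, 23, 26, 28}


A ⊆ B means every element of A is in B.
All elements of A are in B.
So A ⊆ B.

Yes, A ⊆ B


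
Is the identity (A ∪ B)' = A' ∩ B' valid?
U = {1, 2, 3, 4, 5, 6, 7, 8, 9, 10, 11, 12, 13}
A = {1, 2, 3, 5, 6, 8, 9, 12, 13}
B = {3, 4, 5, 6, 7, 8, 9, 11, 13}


LHS: A ∪ B = {1, 2, 3, 4, 5, 6, 7, 8, 9, 11, 12, 13}
(A ∪ B)' = U \ (A ∪ B) = {10}
A' = {4, 7, 10, 11}, B' = {1, 2, 10, 12}
Claimed RHS: A' ∩ B' = {10}
Identity is VALID: LHS = RHS = {10} ✓

Identity is valid. (A ∪ B)' = A' ∩ B' = {10}


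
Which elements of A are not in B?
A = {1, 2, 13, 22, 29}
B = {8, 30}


A \ B = elements in A but not in B
A = {1, 2, 13, 22, 29}
B = {8, 30}
Remove from A any elements in B
A \ B = {1, 2, 13, 22, 29}

A \ B = {1, 2, 13, 22, 29}


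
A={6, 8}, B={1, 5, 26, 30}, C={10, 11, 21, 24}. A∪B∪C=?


A ∪ B = {1, 5, 6, 8, 26, 30}
(A ∪ B) ∪ C = {1, 5, 6, 8, 10, 11, 21, 24, 26, 30}

A ∪ B ∪ C = {1, 5, 6, 8, 10, 11, 21, 24, 26, 30}


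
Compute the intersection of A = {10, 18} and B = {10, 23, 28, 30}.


A ∩ B = elements in both A and B
A = {10, 18}
B = {10, 23, 28, 30}
A ∩ B = {10}

A ∩ B = {10}


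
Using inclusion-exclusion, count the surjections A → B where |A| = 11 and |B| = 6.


n = |A| = 11, k = |B| = 6. Surjections via inclusion-exclusion:
S(n,k) = Σ(-1)^i × C(k,i) × (k-i)^n, i=0 to k
i=0: (-1)^0×C(6,0)×6^11 = 362797056
i=1: (-1)^1×C(6,1)×5^11 = -292968750
i=2: (-1)^2×C(6,2)×4^11 = 62914560
i=3: (-1)^3×C(6,3)×3^11 = -3542940
i=4: (-1)^4×C(6,4)×2^11 = 30720
i=5: (-1)^5×C(6,5)×1^11 = -6
i=6: (-1)^6×C(6,6)×0^11 = 0
Total = 129230640

Number of surjections = 129230640


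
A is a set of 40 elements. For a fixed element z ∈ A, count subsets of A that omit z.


Subsets of A avoiding z are subsets of A \ {z}, which has 39 elements.
Count = 2^(n-1) = 2^39
= 549755813888

Number of subsets avoiding z = 549755813888


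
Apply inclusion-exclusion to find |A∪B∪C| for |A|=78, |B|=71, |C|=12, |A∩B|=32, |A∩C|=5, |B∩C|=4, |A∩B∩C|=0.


|A∪B∪C| = |A|+|B|+|C| - |A∩B|-|A∩C|-|B∩C| + |A∩B∩C|
= 78+71+12 - 32-5-4 + 0
= 161 - 41 + 0
= 120

|A ∪ B ∪ C| = 120


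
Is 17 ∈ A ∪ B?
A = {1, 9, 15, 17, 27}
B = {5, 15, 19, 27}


A = {1, 9, 15, 17, 27}, B = {5, 15, 19, 27}
A ∪ B = all elements in A or B
A ∪ B = {1, 5, 9, 15, 17, 19, 27}
Checking if 17 ∈ A ∪ B
17 is in A ∪ B → True

17 ∈ A ∪ B


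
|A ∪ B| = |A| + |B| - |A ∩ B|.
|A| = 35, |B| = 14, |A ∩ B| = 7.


|A ∪ B| = |A| + |B| - |A ∩ B|
= 35 + 14 - 7
= 42

|A ∪ B| = 42


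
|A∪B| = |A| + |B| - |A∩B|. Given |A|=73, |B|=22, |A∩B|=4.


|A ∪ B| = |A| + |B| - |A ∩ B|
= 73 + 22 - 4
= 91

|A ∪ B| = 91


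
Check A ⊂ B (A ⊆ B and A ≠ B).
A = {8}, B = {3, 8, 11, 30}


A ⊂ B requires: A ⊆ B AND A ≠ B.
A ⊆ B? Yes
A = B? No
A ⊂ B: Yes (A is a proper subset of B)

Yes, A ⊂ B


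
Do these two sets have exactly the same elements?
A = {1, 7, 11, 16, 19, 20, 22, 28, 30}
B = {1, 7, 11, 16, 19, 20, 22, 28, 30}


Two sets are equal iff they have exactly the same elements.
A = {1, 7, 11, 16, 19, 20, 22, 28, 30}
B = {1, 7, 11, 16, 19, 20, 22, 28, 30}
Same elements → A = B

Yes, A = B


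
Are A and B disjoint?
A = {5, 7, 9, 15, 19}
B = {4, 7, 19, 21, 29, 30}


Disjoint means A ∩ B = ∅.
A ∩ B = {7, 19}
A ∩ B ≠ ∅, so A and B are NOT disjoint.

No, A and B are not disjoint (A ∩ B = {7, 19})


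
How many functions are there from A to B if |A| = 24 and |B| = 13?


Each of |A| = 24 inputs maps to any of |B| = 13 outputs.
# functions = |B|^|A| = 13^24
= 542800770374370512771595361

Number of functions = 542800770374370512771595361


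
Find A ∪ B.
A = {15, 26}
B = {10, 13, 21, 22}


A ∪ B = all elements in A or B (or both)
A = {15, 26}
B = {10, 13, 21, 22}
A ∪ B = {10, 13, 15, 21, 22, 26}

A ∪ B = {10, 13, 15, 21, 22, 26}


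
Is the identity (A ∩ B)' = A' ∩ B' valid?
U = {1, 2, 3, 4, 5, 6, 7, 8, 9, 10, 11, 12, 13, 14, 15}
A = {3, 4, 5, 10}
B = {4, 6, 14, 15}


LHS: A ∩ B = {4}
(A ∩ B)' = U \ (A ∩ B) = {1, 2, 3, 5, 6, 7, 8, 9, 10, 11, 12, 13, 14, 15}
A' = {1, 2, 6, 7, 8, 9, 11, 12, 13, 14, 15}, B' = {1, 2, 3, 5, 7, 8, 9, 10, 11, 12, 13}
Claimed RHS: A' ∩ B' = {1, 2, 7, 8, 9, 11, 12, 13}
Identity is INVALID: LHS = {1, 2, 3, 5, 6, 7, 8, 9, 10, 11, 12, 13, 14, 15} but the RHS claimed here equals {1, 2, 7, 8, 9, 11, 12, 13}. The correct form is (A ∩ B)' = A' ∪ B'.

Identity is invalid: (A ∩ B)' = {1, 2, 3, 5, 6, 7, 8, 9, 10, 11, 12, 13, 14, 15} but A' ∩ B' = {1, 2, 7, 8, 9, 11, 12, 13}. The correct De Morgan law is (A ∩ B)' = A' ∪ B'.


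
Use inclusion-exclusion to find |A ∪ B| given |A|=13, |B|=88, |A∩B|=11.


|A ∪ B| = |A| + |B| - |A ∩ B|
= 13 + 88 - 11
= 90

|A ∪ B| = 90


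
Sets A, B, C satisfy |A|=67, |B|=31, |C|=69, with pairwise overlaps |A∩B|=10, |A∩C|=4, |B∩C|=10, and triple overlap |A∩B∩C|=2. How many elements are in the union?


|A∪B∪C| = |A|+|B|+|C| - |A∩B|-|A∩C|-|B∩C| + |A∩B∩C|
= 67+31+69 - 10-4-10 + 2
= 167 - 24 + 2
= 145

|A ∪ B ∪ C| = 145


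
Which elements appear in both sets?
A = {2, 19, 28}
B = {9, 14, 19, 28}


A ∩ B = elements in both A and B
A = {2, 19, 28}
B = {9, 14, 19, 28}
A ∩ B = {19, 28}

A ∩ B = {19, 28}


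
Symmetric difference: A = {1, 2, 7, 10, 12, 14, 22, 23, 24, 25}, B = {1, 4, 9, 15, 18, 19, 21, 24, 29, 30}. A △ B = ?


A △ B = (A \ B) ∪ (B \ A) = elements in exactly one of A or B
A \ B = {2, 7, 10, 12, 14, 22, 23, 25}
B \ A = {4, 9, 15, 18, 19, 21, 29, 30}
A △ B = {2, 4, 7, 9, 10, 12, 14, 15, 18, 19, 21, 22, 23, 25, 29, 30}

A △ B = {2, 4, 7, 9, 10, 12, 14, 15, 18, 19, 21, 22, 23, 25, 29, 30}


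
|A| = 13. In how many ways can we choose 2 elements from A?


C(n,k) = n! / (k!(n-k)!)
C(13,2) = 13! / (2!11!)
= 78

C(13,2) = 78


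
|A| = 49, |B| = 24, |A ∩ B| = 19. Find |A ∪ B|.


|A ∪ B| = |A| + |B| - |A ∩ B|
= 49 + 24 - 19
= 54

|A ∪ B| = 54


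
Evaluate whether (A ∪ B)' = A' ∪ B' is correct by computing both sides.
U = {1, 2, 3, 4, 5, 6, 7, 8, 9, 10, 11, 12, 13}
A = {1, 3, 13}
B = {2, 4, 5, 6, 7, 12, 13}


LHS: A ∪ B = {1, 2, 3, 4, 5, 6, 7, 12, 13}
(A ∪ B)' = U \ (A ∪ B) = {8, 9, 10, 11}
A' = {2, 4, 5, 6, 7, 8, 9, 10, 11, 12}, B' = {1, 3, 8, 9, 10, 11}
Claimed RHS: A' ∪ B' = {1, 2, 3, 4, 5, 6, 7, 8, 9, 10, 11, 12}
Identity is INVALID: LHS = {8, 9, 10, 11} but the RHS claimed here equals {1, 2, 3, 4, 5, 6, 7, 8, 9, 10, 11, 12}. The correct form is (A ∪ B)' = A' ∩ B'.

Identity is invalid: (A ∪ B)' = {8, 9, 10, 11} but A' ∪ B' = {1, 2, 3, 4, 5, 6, 7, 8, 9, 10, 11, 12}. The correct De Morgan law is (A ∪ B)' = A' ∩ B'.


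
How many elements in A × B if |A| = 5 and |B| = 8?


|A × B| = |A| × |B|
= 5 × 8
= 40

|A × B| = 40


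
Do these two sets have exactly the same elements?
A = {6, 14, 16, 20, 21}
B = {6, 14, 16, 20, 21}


Two sets are equal iff they have exactly the same elements.
A = {6, 14, 16, 20, 21}
B = {6, 14, 16, 20, 21}
Same elements → A = B

Yes, A = B


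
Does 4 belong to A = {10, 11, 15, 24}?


A = {10, 11, 15, 24}
Checking if 4 is in A
4 is not in A → False

4 ∉ A


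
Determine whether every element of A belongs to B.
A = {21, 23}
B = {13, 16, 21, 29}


A ⊆ B means every element of A is in B.
Elements in A not in B: {23}
So A ⊄ B.

No, A ⊄ B


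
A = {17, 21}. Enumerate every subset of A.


|A| = 2, so |P(A)| = 2^2 = 4
Enumerate subsets by cardinality (0 to 2):
∅, {17}, {21}, {17, 21}

P(A) has 4 subsets: ∅, {17}, {21}, {17, 21}


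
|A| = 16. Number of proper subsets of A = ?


Total subsets = 2^n = 2^16 = 65536
Proper subsets exclude the set itself: 2^n - 1
= 65536 - 1
= 65535

Number of proper subsets = 65535


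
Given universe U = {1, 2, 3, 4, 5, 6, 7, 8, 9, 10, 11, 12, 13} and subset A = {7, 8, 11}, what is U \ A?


Aᶜ = U \ A = elements in U but not in A
U = {1, 2, 3, 4, 5, 6, 7, 8, 9, 10, 11, 12, 13}
A = {7, 8, 11}
Aᶜ = {1, 2, 3, 4, 5, 6, 9, 10, 12, 13}

Aᶜ = {1, 2, 3, 4, 5, 6, 9, 10, 12, 13}


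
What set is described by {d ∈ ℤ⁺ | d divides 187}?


Checking each candidate:
Condition: positive divisors of 187
Result = {1, 11, 17, 187}

{1, 11, 17, 187}


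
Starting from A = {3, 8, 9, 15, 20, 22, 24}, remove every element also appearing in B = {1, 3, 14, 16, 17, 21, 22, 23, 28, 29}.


A \ B = elements in A but not in B
A = {3, 8, 9, 15, 20, 22, 24}
B = {1, 3, 14, 16, 17, 21, 22, 23, 28, 29}
Remove from A any elements in B
A \ B = {8, 9, 15, 20, 24}

A \ B = {8, 9, 15, 20, 24}


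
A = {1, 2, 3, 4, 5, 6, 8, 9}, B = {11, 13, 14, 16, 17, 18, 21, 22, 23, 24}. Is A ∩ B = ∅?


Disjoint means A ∩ B = ∅.
A ∩ B = ∅
A ∩ B = ∅, so A and B are disjoint.

Yes, A and B are disjoint


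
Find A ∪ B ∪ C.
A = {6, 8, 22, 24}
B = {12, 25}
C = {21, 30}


A ∪ B = {6, 8, 12, 22, 24, 25}
(A ∪ B) ∪ C = {6, 8, 12, 21, 22, 24, 25, 30}

A ∪ B ∪ C = {6, 8, 12, 21, 22, 24, 25, 30}


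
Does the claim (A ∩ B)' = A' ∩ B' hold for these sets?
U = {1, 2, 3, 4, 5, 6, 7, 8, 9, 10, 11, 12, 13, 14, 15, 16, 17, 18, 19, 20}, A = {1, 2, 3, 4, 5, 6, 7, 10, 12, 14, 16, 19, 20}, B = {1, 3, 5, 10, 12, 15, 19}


LHS: A ∩ B = {1, 3, 5, 10, 12, 19}
(A ∩ B)' = U \ (A ∩ B) = {2, 4, 6, 7, 8, 9, 11, 13, 14, 15, 16, 17, 18, 20}
A' = {8, 9, 11, 13, 15, 17, 18}, B' = {2, 4, 6, 7, 8, 9, 11, 13, 14, 16, 17, 18, 20}
Claimed RHS: A' ∩ B' = {8, 9, 11, 13, 17, 18}
Identity is INVALID: LHS = {2, 4, 6, 7, 8, 9, 11, 13, 14, 15, 16, 17, 18, 20} but the RHS claimed here equals {8, 9, 11, 13, 17, 18}. The correct form is (A ∩ B)' = A' ∪ B'.

Identity is invalid: (A ∩ B)' = {2, 4, 6, 7, 8, 9, 11, 13, 14, 15, 16, 17, 18, 20} but A' ∩ B' = {8, 9, 11, 13, 17, 18}. The correct De Morgan law is (A ∩ B)' = A' ∪ B'.


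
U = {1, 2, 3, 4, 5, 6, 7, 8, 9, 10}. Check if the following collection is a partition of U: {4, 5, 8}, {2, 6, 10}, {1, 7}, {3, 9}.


A partition requires: (1) non-empty parts, (2) pairwise disjoint, (3) union = U
Parts: {4, 5, 8}, {2, 6, 10}, {1, 7}, {3, 9}
Union of parts: {1, 2, 3, 4, 5, 6, 7, 8, 9, 10}
U = {1, 2, 3, 4, 5, 6, 7, 8, 9, 10}
All non-empty? True
Pairwise disjoint? True
Covers U? True

Yes, valid partition


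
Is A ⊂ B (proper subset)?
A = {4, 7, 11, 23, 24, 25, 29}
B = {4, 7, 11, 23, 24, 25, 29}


A ⊂ B requires: A ⊆ B AND A ≠ B.
A ⊆ B? Yes
A = B? Yes
A = B, so A is not a PROPER subset.

No, A is not a proper subset of B


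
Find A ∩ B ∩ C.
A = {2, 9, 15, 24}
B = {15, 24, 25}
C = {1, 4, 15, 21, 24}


A ∩ B = {15, 24}
(A ∩ B) ∩ C = {15, 24}

A ∩ B ∩ C = {15, 24}


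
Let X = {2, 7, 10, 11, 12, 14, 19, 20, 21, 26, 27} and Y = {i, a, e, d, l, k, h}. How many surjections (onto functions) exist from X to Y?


n = |X| = 11, k = |Y| = 7. Surjections via inclusion-exclusion:
S(n,k) = Σ(-1)^i × C(k,i) × (k-i)^n, i=0 to k
i=0: (-1)^0×C(7,0)×7^11 = 1977326743
i=1: (-1)^1×C(7,1)×6^11 = -2539579392
i=2: (-1)^2×C(7,2)×5^11 = 1025390625
i=3: (-1)^3×C(7,3)×4^11 = -146800640
i=4: (-1)^4×C(7,4)×3^11 = 6200145
i=5: (-1)^5×C(7,5)×2^11 = -43008
i=6: (-1)^6×C(7,6)×1^11 = 7
i=7: (-1)^7×C(7,7)×0^11 = 0
Total = 322494480

Number of surjections = 322494480


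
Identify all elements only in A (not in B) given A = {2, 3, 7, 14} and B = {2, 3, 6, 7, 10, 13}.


A = {2, 3, 7, 14}
B = {2, 3, 6, 7, 10, 13}
Region: only in A (not in B)
Elements: {14}

Elements only in A (not in B): {14}


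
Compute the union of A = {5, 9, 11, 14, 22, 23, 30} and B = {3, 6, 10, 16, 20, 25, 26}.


A ∪ B = all elements in A or B (or both)
A = {5, 9, 11, 14, 22, 23, 30}
B = {3, 6, 10, 16, 20, 25, 26}
A ∪ B = {3, 5, 6, 9, 10, 11, 14, 16, 20, 22, 23, 25, 26, 30}

A ∪ B = {3, 5, 6, 9, 10, 11, 14, 16, 20, 22, 23, 25, 26, 30}


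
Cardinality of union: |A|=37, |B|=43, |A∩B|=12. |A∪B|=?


|A ∪ B| = |A| + |B| - |A ∩ B|
= 37 + 43 - 12
= 68

|A ∪ B| = 68


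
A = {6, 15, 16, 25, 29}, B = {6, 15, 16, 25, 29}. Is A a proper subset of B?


A ⊂ B requires: A ⊆ B AND A ≠ B.
A ⊆ B? Yes
A = B? Yes
A = B, so A is not a PROPER subset.

No, A is not a proper subset of B


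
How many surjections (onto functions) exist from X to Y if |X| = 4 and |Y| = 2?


n = |X| = 4, k = |Y| = 2. Surjections via inclusion-exclusion:
S(n,k) = Σ(-1)^i × C(k,i) × (k-i)^n, i=0 to k
i=0: (-1)^0×C(2,0)×2^4 = 16
i=1: (-1)^1×C(2,1)×1^4 = -2
i=2: (-1)^2×C(2,2)×0^4 = 0
Total = 14

Number of surjections = 14


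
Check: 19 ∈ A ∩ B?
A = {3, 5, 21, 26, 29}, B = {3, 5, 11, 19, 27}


A = {3, 5, 21, 26, 29}, B = {3, 5, 11, 19, 27}
A ∩ B = elements in both A and B
A ∩ B = {3, 5}
Checking if 19 ∈ A ∩ B
19 is not in A ∩ B → False

19 ∉ A ∩ B


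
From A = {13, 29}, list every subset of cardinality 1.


|A| = 2, so A has C(2,1) = 2 subsets of size 1.
Enumerate by choosing 1 elements from A at a time:
{13}, {29}

1-element subsets (2 total): {13}, {29}


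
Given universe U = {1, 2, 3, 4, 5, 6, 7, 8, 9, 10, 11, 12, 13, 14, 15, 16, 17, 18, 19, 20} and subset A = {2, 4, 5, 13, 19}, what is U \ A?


Aᶜ = U \ A = elements in U but not in A
U = {1, 2, 3, 4, 5, 6, 7, 8, 9, 10, 11, 12, 13, 14, 15, 16, 17, 18, 19, 20}
A = {2, 4, 5, 13, 19}
Aᶜ = {1, 3, 6, 7, 8, 9, 10, 11, 12, 14, 15, 16, 17, 18, 20}

Aᶜ = {1, 3, 6, 7, 8, 9, 10, 11, 12, 14, 15, 16, 17, 18, 20}


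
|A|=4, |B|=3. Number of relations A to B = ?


A relation from A to B is any subset of A × B.
|A × B| = 4 × 3 = 12
# relations = 2^|A × B| = 2^12 = 4096

Number of relations = 4096


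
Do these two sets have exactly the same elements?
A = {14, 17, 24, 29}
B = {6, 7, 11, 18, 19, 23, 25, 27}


Two sets are equal iff they have exactly the same elements.
A = {14, 17, 24, 29}
B = {6, 7, 11, 18, 19, 23, 25, 27}
Differences: {6, 7, 11, 14, 17, 18, 19, 23, 24, 25, 27, 29}
A ≠ B

No, A ≠ B


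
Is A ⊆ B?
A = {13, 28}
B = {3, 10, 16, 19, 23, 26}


A ⊆ B means every element of A is in B.
Elements in A not in B: {13, 28}
So A ⊄ B.

No, A ⊄ B


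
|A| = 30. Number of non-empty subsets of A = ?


Total subsets = 2^n = 2^30 = 1073741824
Non-empty subsets exclude the empty set: 2^n - 1
= 1073741824 - 1
= 1073741823

Number of non-empty subsets = 1073741823


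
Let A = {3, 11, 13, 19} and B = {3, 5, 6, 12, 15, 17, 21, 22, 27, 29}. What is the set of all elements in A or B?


A ∪ B = all elements in A or B (or both)
A = {3, 11, 13, 19}
B = {3, 5, 6, 12, 15, 17, 21, 22, 27, 29}
A ∪ B = {3, 5, 6, 11, 12, 13, 15, 17, 19, 21, 22, 27, 29}

A ∪ B = {3, 5, 6, 11, 12, 13, 15, 17, 19, 21, 22, 27, 29}
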